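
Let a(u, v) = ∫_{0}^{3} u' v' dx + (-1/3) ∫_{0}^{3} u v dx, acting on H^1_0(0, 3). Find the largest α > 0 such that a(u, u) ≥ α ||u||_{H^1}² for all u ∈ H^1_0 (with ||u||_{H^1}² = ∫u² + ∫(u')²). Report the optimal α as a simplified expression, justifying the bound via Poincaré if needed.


α = (-3 + π^2)/(9 + π^2)

Coercivity of a(·,·) on H^1_0(0, 3) means a(u, u) ≥ α ||u||_{H^1}² for every u ∈ H^1_0.
The interval has length L = 3, and Poincaré/coercivity depend only on L. Here a(u, u) = ∫(u')² + (-1/3)·∫u².
Here c = -1/3 < 0 with |c| < (π/L)² = π^2/9, so coercivity still holds. The condition a(u,u) ≥ α||u||_{H^1}² reads (1−α)∫(u')² ≥ (α−c)∫u². Any admissible α is ≤ 1 (rapidly oscillating u have ∫u²/∫(u')² → 0), and α = 1 would force 0 ≥ (1−c)∫u², impossible since c < 1; so 1−α > 0. By the sharp Poincaré inequality on H^1_0 of an interval of length L, ∫(u')² ≥ (π/L)²∫u² with equality for the first sine mode sin(π(x−x₀)/L) (x₀ the left endpoint), so the inequality holds for all u iff (1−α)(π/L)² ≥ α − c, i.e. α ≤ ((π/L)² + c)/((π/L)² + 1) = (1 + c(L/π)²)/(1 + (L/π)²). (Direct route, valid since c ≤ 0: Poincaré gives c∫u² ≥ c(L/π)²∫(u')², so a(u,u) ≥ (1 + c(L/π)²)∫(u')², while ||u||_{H^1}² ≤ (1 + (L/π)²)∫(u')²; dividing yields the same α.) With (π/L)² = π^2/9 and c = -1/3, the largest admissible constant is α = ((π/L)² + c)/((π/L)² + 1).
Simplifying, α = (-3 + π^2)/(9 + π^2).


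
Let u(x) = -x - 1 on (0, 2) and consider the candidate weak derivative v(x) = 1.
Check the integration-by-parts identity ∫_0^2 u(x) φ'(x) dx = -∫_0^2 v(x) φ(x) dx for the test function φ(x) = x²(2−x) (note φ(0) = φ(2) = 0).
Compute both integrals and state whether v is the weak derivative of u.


LHS = 4/3, RHS = -4/3. No, v is not the weak derivative of u.

u(x) = -x - 1, classical derivative u'(x) = -1.
φ(x) = x²(2−x), so φ'(x) = x*(4 - 3*x).
Note φ(0) = φ(2) = 0, so the boundary term u·φ vanishes.
LHS = ∫_0^2 u(x) φ'(x) dx = ∫_0^2 (3*x^3 - x^2 - 4*x) dx. Term by term:
  ∫_0^2 3*x^3 dx = 12;  ∫_0^2 -x^2 dx = -8/3;  ∫_0^2 -4*x dx = -8.
Sum: 12 − 8/3 − 8 = 4/3.
So LHS = 4/3.
∫_0^2 v(x) φ(x) dx = ∫_0^2 (-x^3 + 2*x^2) dx. Term by term:
  ∫_0^2 -x^3 dx = -4;  ∫_0^2 2*x^2 dx = 16/3.
Sum: -4 + 16/3 = 4/3.
So RHS = -∫_0^2 v(x) φ(x) dx = -4/3.
LHS − RHS = 8/3 ≠ 0, so the identity fails.
(For a valid weak derivative the identity must hold for EVERY test function, in particular this one. The failure shows v is NOT the weak derivative of u.)
Correct weak derivative would be u'(x) = -1.


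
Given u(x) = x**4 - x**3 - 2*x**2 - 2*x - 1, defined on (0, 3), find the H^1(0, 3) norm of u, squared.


||u||_{H^1}^2 = 232347/140

The H^1 norm (squared) on an interval (0, L) is
  ||u||_{H^1}^2 = ∫_0^L u(x)^2 dx + ∫_0^L u'(x)^2 dx.
Compute u'(x) = 4*x**3 - 3*x**2 - 4*x - 2.
Then u(x)^2 = x**8 - 2*x**7 - 3*x**6 + 6*x**4 + 10*x**3 + 8*x**2 + 4*x + 1 and u'(x)^2 = 16*x**6 - 24*x**5 - 23*x**4 + 8*x**3 + 28*x**2 + 16*x + 4.
Integrate each monomial from 0 to 3 using ∫_0^3 c·x^n dx = c·3^(n+1)/(n+1):
  ∫_0^3 u(x)^2 dx = ∫_0^3 (x^8 - 2*x^7 - 3*x^6 + 6*x^4 + 10*x^3 + 8*x^2 + 4*x + 1) dx. Term by term:
    ∫_0^3 x^8 dx = 2187;  ∫_0^3 -2*x^7 dx = -6561/4;  ∫_0^3 -3*x^6 dx = -6561/7;
    ∫_0^3 6*x^4 dx = 1458/5;  ∫_0^3 10*x^3 dx = 405/2;  ∫_0^3 8*x^2 dx = 72;
    ∫_0^3 4*x dx = 18;  ∫_0^3 1 dx = 3.
  Sum: 2187 − 6561/4 − 6561/7 + 1458/5 + 405/2 + 72 + 18 + 3 = 27519/140.
  ∫_0^3 u'(x)^2 dx = ∫_0^3 (16*x^6 - 24*x^5 - 23*x^4 + 8*x^3 + 28*x^2 + 16*x + 4) dx. Term by term:
    ∫_0^3 16*x^6 dx = 34992/7;  ∫_0^3 -24*x^5 dx = -2916;  ∫_0^3 -23*x^4 dx = -5589/5;
    ∫_0^3 8*x^3 dx = 162;  ∫_0^3 28*x^2 dx = 252;  ∫_0^3 16*x dx = 72;
    ∫_0^3 4 dx = 12.
  Sum: 34992/7 − 2916 − 5589/5 + 162 + 252 + 72 + 12 = 51207/35.
Adding: ||u||_{H^1}^2 = 27519/140 + 51207/35 = 232347/140.


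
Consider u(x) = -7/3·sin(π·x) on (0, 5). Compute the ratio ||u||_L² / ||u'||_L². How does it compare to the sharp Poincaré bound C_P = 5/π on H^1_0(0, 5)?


||u||_L² / ||u'||_L² = 1/π < C_P = 5/π.

u(x) = -7/3·sin(π·x), so u'(x) = -7*π*cos(π*x)/3.
Writing u(x) = A·sin(kπx/L) with A = -7/3 and k = 5, use ∫_0^L sin²(kπx/L) dx = L/2 and ∫_0^L cos²(kπx/L) dx = L/2.
u² = 49/9·sin²(π·x) and (u')² = 49*π^2/9·cos²(π·x), and each of sin², cos² integrates to L/2 = 5/2 over (0, 5).
∫_0^5 u² dx = 245/18, so ||u||_L² = 7*sqrt(10)/6.
∫_0^5 (u')² dx = 245*π^2/18, so ||u'||_L² = 7*sqrt(10)*π/6.
Ratio ||u||_L² / ||u'||_L² = 1/π.
Sharp Poincaré constant on H^1_0(0, 5) is C_P = L/π = 5/π, achieved by sin(π/5·x).
This is the k = 5 harmonic; the ratio L/(kπ) is strictly less than C_P = L/π, consistent with the sharp inequality ||u||_L² ≤ C_P ||u'||_L².


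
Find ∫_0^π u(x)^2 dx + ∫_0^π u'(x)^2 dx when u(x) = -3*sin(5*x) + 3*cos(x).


||u||_{H^1(0,π)}^2 = 126*π

u'(x) = -3*sin(x) - 15*cos(5*x).
Expand u² and (u')² and integrate term by term on (0, π), using: for integers n ≥ 1, ∫_0^π sin²(nx) dx = ∫_0^π cos²(nx) dx = π/2; for n ≠ n', ∫_0^π sin(nx)sin(n'x) dx = ∫_0^π cos(nx)cos(n'x) dx = 0; and by product-to-sum, ∫_0^π sin(nx)cos(n'x) dx = ½∫_0^π [sin((n+n')x) + sin((n−n')x)] dx, which is 0 when n+n' is even and 2n/(n²−n'²) when n+n' is odd (it need not vanish on (0, π)).
  u² squared terms: (-3)²·∫sin(5x)² dx = 9·π/2 = 9*π/2;  (3)²·∫cos(x)² dx = 9·π/2 = 9*π/2.
  u² cross terms: 2·(-3)·(3)·∫sin(5x)·cos(x) dx = -18·(0) = 0.
  So ∫_0^π u² dx = 9*π/2 + 9*π/2 + 0 = 9*π.
  (u')² squared terms: (-15)²·∫cos(5x)² dx = 225·π/2 = 225*π/2;  (-3)²·∫sin(x)² dx = 9·π/2 = 9*π/2.
  (u')² cross terms: 2·(-15)·(-3)·∫cos(5x)·sin(x) dx = 90·(0) = 0.
  So ∫_0^π (u')² dx = 225*π/2 + 9*π/2 + 0 = 117*π.
||u||_{H^1}^2 = (9*π) + (117*π) = 126*π.


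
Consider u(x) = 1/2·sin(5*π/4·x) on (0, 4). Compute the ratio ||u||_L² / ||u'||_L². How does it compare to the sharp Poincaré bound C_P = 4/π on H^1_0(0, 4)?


||u||_L² / ||u'||_L² = 4/(5*π) < C_P = 4/π.

u(x) = 1/2·sin(5*π/4·x), so u'(x) = 5*π*cos(5*π*x/4)/8.
Writing u(x) = A·sin(kπx/L) with A = 1/2 and k = 5, use ∫_0^L sin²(kπx/L) dx = L/2 and ∫_0^L cos²(kπx/L) dx = L/2.
u² = 1/4·sin²(5*π/4·x) and (u')² = 25*π^2/64·cos²(5*π/4·x), and each of sin², cos² integrates to L/2 = 2 over (0, 4).
∫_0^4 u² dx = 1/2, so ||u||_L² = sqrt(2)/2.
∫_0^4 (u')² dx = 25*π^2/32, so ||u'||_L² = 5*sqrt(2)*π/8.
Ratio ||u||_L² / ||u'||_L² = 4/(5*π).
Sharp Poincaré constant on H^1_0(0, 4) is C_P = L/π = 4/π, achieved by sin(π/4·x).
This is the k = 5 harmonic; the ratio L/(kπ) is strictly less than C_P = L/π, consistent with the sharp inequality ||u||_L² ≤ C_P ||u'||_L².


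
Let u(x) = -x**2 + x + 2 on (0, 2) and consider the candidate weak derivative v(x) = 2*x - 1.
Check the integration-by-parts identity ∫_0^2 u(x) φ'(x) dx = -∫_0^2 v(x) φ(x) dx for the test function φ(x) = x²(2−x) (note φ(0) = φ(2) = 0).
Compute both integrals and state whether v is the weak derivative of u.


LHS = 28/15, RHS = -28/15. No, v is not the weak derivative of u.

u(x) = -x**2 + x + 2, classical derivative u'(x) = 1 - 2*x.
φ(x) = x²(2−x), so φ'(x) = x*(4 - 3*x).
Note φ(0) = φ(2) = 0, so the boundary term u·φ vanishes.
LHS = ∫_0^2 u(x) φ'(x) dx = ∫_0^2 (3*x^4 - 7*x^3 - 2*x^2 + 8*x) dx. Term by term:
  ∫_0^2 3*x^4 dx = 96/5;  ∫_0^2 -7*x^3 dx = -28;  ∫_0^2 -2*x^2 dx = -16/3;
  ∫_0^2 8*x dx = 16.
Sum: 96/5 − 28 − 16/3 + 16 = 28/15.
So LHS = 28/15.
∫_0^2 v(x) φ(x) dx = ∫_0^2 (-2*x^4 + 5*x^3 - 2*x^2) dx. Term by term:
  ∫_0^2 -2*x^4 dx = -64/5;  ∫_0^2 5*x^3 dx = 20;  ∫_0^2 -2*x^2 dx = -16/3.
Sum: -64/5 + 20 − 16/3 = 28/15.
So RHS = -∫_0^2 v(x) φ(x) dx = -28/15.
LHS − RHS = 56/15 ≠ 0, so the identity fails.
(For a valid weak derivative the identity must hold for EVERY test function, in particular this one. The failure shows v is NOT the weak derivative of u.)
Correct weak derivative would be u'(x) = 1 - 2*x.


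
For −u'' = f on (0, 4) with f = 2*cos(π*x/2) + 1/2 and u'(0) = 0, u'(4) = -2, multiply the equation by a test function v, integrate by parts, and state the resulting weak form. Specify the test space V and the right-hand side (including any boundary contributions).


V = H^1(0, 4) (v unrestricted at boundary; u is determined up to an additive constant); weak form: ∫_0^4 u'v' dx = ∫_0^4 (2*cos(π*x/2) + 1/2) v dx − 2·v(4) for all v ∈ V.

Multiply both sides by a test function v and integrate from 0 to 4:
  ∫_0^4 −u''(x) v(x) dx = ∫_0^4 f(x) v(x) dx.
Integrate the LHS by parts once:
  ∫_0^4 −u'' v dx = −[u'(x) v(x)]_0^4 + ∫_0^4 u'(x) v'(x) dx.
Thus ∫_0^4 u'(x) v'(x) dx = ∫_0^4 f(x) v(x) dx + [u'(x) v(x)]_0^4.
Choose V so that boundary terms are either known or forced to vanish.
u has inhomogeneous Neumann u'(0) = 0, u'(4) = -2. [u' v]_0^4 = (-2)·v(4) − (0)·v(0) = − 2·v(4). Take V = H^1(0, 4); boundary term becomes part of RHS.
Weak formulation: find u (satisfying any essential BC) such that ∫_0^4 u'(x) v'(x) dx = ∫_0^4 f v dx − 2·v(4) for all v ∈ V (Neumann data are natural BCs: they enter the RHS as boundary terms).
Substituting f(x) = 2*cos(π*x/2) + 1/2, the right-hand side is ∫_0^4 (2*cos(π*x/2) + 1/2) v dx − 2·v(4).
Compatibility check (pure Neumann): taking v ≡ 1 ∈ V gives 0 = ∫_0^4 f dx + (-2) − (0), i.e. ∫_0^4 f dx must equal u'(0) − u'(4) = 2. Indeed ∫_0^4 (2*cos(π*x/2) + 1/2) dx = 2, so the data are compatible. The solution is then unique only up to an additive constant (fix it e.g. by requiring ∫_0^4 u dx = 0).


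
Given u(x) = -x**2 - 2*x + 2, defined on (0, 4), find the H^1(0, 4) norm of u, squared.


||u||_{H^1}^2 = 8672/15

The H^1 norm (squared) on an interval (0, L) is
  ||u||_{H^1}^2 = ∫_0^L u(x)^2 dx + ∫_0^L u'(x)^2 dx.
Compute u'(x) = -2*x - 2.
Then u(x)^2 = x**4 + 4*x**3 - 8*x + 4 and u'(x)^2 = 4*x**2 + 8*x + 4.
Integrate each monomial from 0 to 4 using ∫_0^4 c·x^n dx = c·4^(n+1)/(n+1):
  ∫_0^4 u(x)^2 dx = ∫_0^4 (x^4 + 4*x^3 - 8*x + 4) dx. Term by term:
    ∫_0^4 x^4 dx = 1024/5;  ∫_0^4 4*x^3 dx = 256;  ∫_0^4 -8*x dx = -64;
    ∫_0^4 4 dx = 16.
  Sum: 1024/5 + 256 − 64 + 16 = 2064/5.
  ∫_0^4 u'(x)^2 dx = ∫_0^4 (4*x^2 + 8*x + 4) dx. Term by term:
    ∫_0^4 4*x^2 dx = 256/3;  ∫_0^4 8*x dx = 64;  ∫_0^4 4 dx = 16.
  Sum: 256/3 + 64 + 16 = 496/3.
Adding: ||u||_{H^1}^2 = 2064/5 + 496/3 = 8672/15.


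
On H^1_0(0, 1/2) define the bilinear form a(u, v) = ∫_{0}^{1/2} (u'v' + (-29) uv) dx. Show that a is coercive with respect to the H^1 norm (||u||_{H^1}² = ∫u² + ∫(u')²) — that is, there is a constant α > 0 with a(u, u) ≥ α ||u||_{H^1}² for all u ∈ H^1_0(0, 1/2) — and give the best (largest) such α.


α = (-29 + 4*π^2)/(1 + 4*π^2)

Coercivity of a(·,·) on H^1_0(0, 1/2) means a(u, u) ≥ α ||u||_{H^1}² for every u ∈ H^1_0.
The interval has length L = 1/2, and Poincaré/coercivity depend only on L. Here a(u, u) = ∫(u')² + (-29)·∫u².
Here c = -29 < 0 with |c| < (π/L)² = 4*π^2, so coercivity still holds. The condition a(u,u) ≥ α||u||_{H^1}² reads (1−α)∫(u')² ≥ (α−c)∫u². Any admissible α is ≤ 1 (rapidly oscillating u have ∫u²/∫(u')² → 0), and α = 1 would force 0 ≥ (1−c)∫u², impossible since c < 1; so 1−α > 0. By the sharp Poincaré inequality on H^1_0 of an interval of length L, ∫(u')² ≥ (π/L)²∫u² with equality for the first sine mode sin(π(x−x₀)/L) (x₀ the left endpoint), so the inequality holds for all u iff (1−α)(π/L)² ≥ α − c, i.e. α ≤ ((π/L)² + c)/((π/L)² + 1) = (1 + c(L/π)²)/(1 + (L/π)²). (Direct route, valid since c ≤ 0: Poincaré gives c∫u² ≥ c(L/π)²∫(u')², so a(u,u) ≥ (1 + c(L/π)²)∫(u')², while ||u||_{H^1}² ≤ (1 + (L/π)²)∫(u')²; dividing yields the same α.) With (π/L)² = 4*π^2 and c = -29, the largest admissible constant is α = ((π/L)² + c)/((π/L)² + 1).
Simplifying, α = (-29 + 4*π^2)/(1 + 4*π^2).


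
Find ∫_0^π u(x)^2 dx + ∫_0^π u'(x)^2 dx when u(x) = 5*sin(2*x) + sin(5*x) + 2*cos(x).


||u||_{H^1(0,π)}^2 = 160/3 + 159*π/2

u'(x) = -2*sin(x) + 10*cos(2*x) + 5*cos(5*x).
Expand u² and (u')² and integrate term by term on (0, π), using: for integers n ≥ 1, ∫_0^π sin²(nx) dx = ∫_0^π cos²(nx) dx = π/2; for n ≠ n', ∫_0^π sin(nx)sin(n'x) dx = ∫_0^π cos(nx)cos(n'x) dx = 0; and by product-to-sum, ∫_0^π sin(nx)cos(n'x) dx = ½∫_0^π [sin((n+n')x) + sin((n−n')x)] dx, which is 0 when n+n' is even and 2n/(n²−n'²) when n+n' is odd (it need not vanish on (0, π)).
  u² squared terms: (2)²·∫cos(x)² dx = 4·π/2 = 2*π;  (5)²·∫sin(2x)² dx = 25·π/2 = 25*π/2;  (1)²·∫sin(5x)² dx = 1·π/2 = π/2.
  u² cross terms: 2·(2)·(5)·∫cos(x)·sin(2x) dx = 20·(4/3) = 80/3;  2·(2)·(1)·∫cos(x)·sin(5x) dx = 4·(0) = 0;  2·(5)·(1)·∫sin(2x)·sin(5x) dx = 10·(0) = 0.
  So ∫_0^π u² dx = 2*π + 25*π/2 + π/2 + 80/3 + 0 + 0 = 80/3 + 15*π.
  (u')² squared terms: (-2)²·∫sin(x)² dx = 4·π/2 = 2*π;  (5)²·∫cos(5x)² dx = 25·π/2 = 25*π/2;  (10)²·∫cos(2x)² dx = 100·π/2 = 50*π.
  (u')² cross terms: 2·(-2)·(5)·∫sin(x)·cos(5x) dx = -20·(0) = 0;  2·(-2)·(10)·∫sin(x)·cos(2x) dx = -40·(-2/3) = 80/3;  2·(5)·(10)·∫cos(5x)·cos(2x) dx = 100·(0) = 0.
  So ∫_0^π (u')² dx = 2*π + 25*π/2 + 50*π + 0 + 80/3 + 0 = 80/3 + 129*π/2.
||u||_{H^1}^2 = (80/3 + 15*π) + (80/3 + 129*π/2) = 160/3 + 159*π/2.


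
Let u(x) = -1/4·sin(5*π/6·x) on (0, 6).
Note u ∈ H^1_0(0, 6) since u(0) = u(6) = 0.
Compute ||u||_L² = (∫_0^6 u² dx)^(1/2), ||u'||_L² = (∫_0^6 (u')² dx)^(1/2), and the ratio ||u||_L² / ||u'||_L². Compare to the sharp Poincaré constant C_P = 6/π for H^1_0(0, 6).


||u||_L² / ||u'||_L² = 6/(5*π) < C_P = 6/π.

u(x) = -1/4·sin(5*π/6·x), so u'(x) = -5*π*cos(5*π*x/6)/24.
Writing u(x) = A·sin(kπx/L) with A = -1/4 and k = 5, use ∫_0^L sin²(kπx/L) dx = L/2 and ∫_0^L cos²(kπx/L) dx = L/2.
u² = 1/16·sin²(5*π/6·x) and (u')² = 25*π^2/576·cos²(5*π/6·x), and each of sin², cos² integrates to L/2 = 3 over (0, 6).
∫_0^6 u² dx = 3/16, so ||u||_L² = sqrt(3)/4.
∫_0^6 (u')² dx = 25*π^2/192, so ||u'||_L² = 5*sqrt(3)*π/24.
Ratio ||u||_L² / ||u'||_L² = 6/(5*π).
Sharp Poincaré constant on H^1_0(0, 6) is C_P = L/π = 6/π, achieved by sin(π/6·x).
This is the k = 5 harmonic; the ratio L/(kπ) is strictly less than C_P = L/π, consistent with the sharp inequality ||u||_L² ≤ C_P ||u'||_L².


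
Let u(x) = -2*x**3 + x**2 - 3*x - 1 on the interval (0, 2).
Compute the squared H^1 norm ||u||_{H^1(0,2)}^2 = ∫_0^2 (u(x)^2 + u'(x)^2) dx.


||u||_{H^1}^2 = 39208/105

The H^1 norm (squared) on an interval (0, L) is
  ||u||_{H^1}^2 = ∫_0^L u(x)^2 dx + ∫_0^L u'(x)^2 dx.
Compute u'(x) = -6*x**2 + 2*x - 3.
Then u(x)^2 = 4*x**6 - 4*x**5 + 13*x**4 - 2*x**3 + 7*x**2 + 6*x + 1 and u'(x)^2 = 36*x**4 - 24*x**3 + 40*x**2 - 12*x + 9.
Integrate each monomial from 0 to 2 using ∫_0^2 c·x^n dx = c·2^(n+1)/(n+1):
  ∫_0^2 u(x)^2 dx = ∫_0^2 (4*x^6 - 4*x^5 + 13*x^4 - 2*x^3 + 7*x^2 + 6*x + 1) dx. Term by term:
    ∫_0^2 4*x^6 dx = 512/7;  ∫_0^2 -4*x^5 dx = -128/3;  ∫_0^2 13*x^4 dx = 416/5;
    ∫_0^2 -2*x^3 dx = -8;  ∫_0^2 7*x^2 dx = 56/3;  ∫_0^2 6*x dx = 12;
    ∫_0^2 1 dx = 2.
  Sum: 512/7 − 128/3 + 416/5 − 8 + 56/3 + 12 + 2 = 4842/35.
  ∫_0^2 u'(x)^2 dx = ∫_0^2 (36*x^4 - 24*x^3 + 40*x^2 - 12*x + 9) dx. Term by term:
    ∫_0^2 36*x^4 dx = 1152/5;  ∫_0^2 -24*x^3 dx = -96;  ∫_0^2 40*x^2 dx = 320/3;
    ∫_0^2 -12*x dx = -24;  ∫_0^2 9 dx = 18.
  Sum: 1152/5 − 96 + 320/3 − 24 + 18 = 3526/15.
Adding: ||u||_{H^1}^2 = 4842/35 + 3526/15 = 39208/105.


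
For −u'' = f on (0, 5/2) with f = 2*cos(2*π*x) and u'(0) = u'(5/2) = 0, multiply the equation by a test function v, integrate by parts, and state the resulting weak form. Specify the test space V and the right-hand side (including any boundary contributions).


V = H^1(0, 5/2) (no boundary constraint on v; u is determined up to an additive constant); weak form: ∫_0^5/2 u'v' dx = ∫_0^5/2 (2*cos(2*π*x)) v dx for all v ∈ V.

Multiply both sides by a test function v and integrate from 0 to 5/2:
  ∫_0^5/2 −u''(x) v(x) dx = ∫_0^5/2 f(x) v(x) dx.
Integrate the LHS by parts once:
  ∫_0^5/2 −u'' v dx = −[u'(x) v(x)]_0^5/2 + ∫_0^5/2 u'(x) v'(x) dx.
Thus ∫_0^5/2 u'(x) v'(x) dx = ∫_0^5/2 f(x) v(x) dx + [u'(x) v(x)]_0^5/2.
Choose V so that boundary terms are either known or forced to vanish.
u has homogeneous Neumann: u'(0) = u'(5/2) = 0. So [u' v]_0^5/2 = 0·v(5/2) − 0·v(0) = 0 for any v; take V = H^1(0, 5/2).
Weak formulation: find u (satisfying any essential BC) such that ∫_0^5/2 u'(x) v'(x) dx = ∫_0^5/2 f v dx for all v ∈ V (homogeneous Neumann, so boundary terms vanish).
Substituting f(x) = 2*cos(2*π*x), the right-hand side is ∫_0^5/2 (2*cos(2*π*x)) v dx.
Compatibility check (pure Neumann): taking v ≡ 1 ∈ V gives 0 = ∫_0^5/2 f dx + (0) − (0), i.e. ∫_0^5/2 f dx must equal u'(0) − u'(5/2) = 0. Indeed ∫_0^5/2 (2*cos(2*π*x)) dx = 0, so the data are compatible. The solution is then unique only up to an additive constant (fix it e.g. by requiring ∫_0^5/2 u dx = 0).


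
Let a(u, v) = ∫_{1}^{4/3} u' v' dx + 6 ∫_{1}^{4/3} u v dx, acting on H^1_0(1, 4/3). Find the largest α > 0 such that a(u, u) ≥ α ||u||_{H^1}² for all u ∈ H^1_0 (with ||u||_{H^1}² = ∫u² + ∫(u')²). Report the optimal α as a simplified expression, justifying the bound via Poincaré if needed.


α = 1

Coercivity of a(·,·) on H^1_0(1, 4/3) means a(u, u) ≥ α ||u||_{H^1}² for every u ∈ H^1_0.
The interval has length L = 1/3, and Poincaré/coercivity depend only on L. Here a(u, u) = ∫(u')² + (6)·∫u².
Here c = 6 ≥ 1, so a(u,u) = ∫(u')² + c∫u² ≥ ∫(u')² + ∫u² = ||u||_{H^1}², i.e. α = 1 works. No larger α is possible: a(u,u) ≥ α||u||_{H^1}² means (1−α)∫(u')² ≥ (α−c)∫u², and for the modes u_n = sin(nπ(x−x₀)/L) (x₀ the left endpoint) one has ∫u_n²/∫(u_n')² = (L/(nπ))² → 0, so a(u_n,u_n)/||u_n||_{H^1}² → 1. Hence the optimal constant is α = 1.
Therefore α = 1.


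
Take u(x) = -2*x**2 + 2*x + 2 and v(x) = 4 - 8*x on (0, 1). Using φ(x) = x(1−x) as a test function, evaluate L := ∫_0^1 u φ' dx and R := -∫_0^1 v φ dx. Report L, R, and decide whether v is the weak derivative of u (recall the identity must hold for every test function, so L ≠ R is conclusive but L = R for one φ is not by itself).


LHS = 0, RHS = 0. No, v is not the weak derivative of u.

u(x) = -2*x**2 + 2*x + 2, classical derivative u'(x) = 2 - 4*x.
φ(x) = x(1−x), so φ'(x) = 1 - 2*x.
Note φ(0) = φ(1) = 0, so the boundary term u·φ vanishes.
LHS = ∫_0^1 u(x) φ'(x) dx = ∫_0^1 (4*x^3 - 6*x^2 - 2*x + 2) dx. Term by term:
  ∫_0^1 4*x^3 dx = 1;  ∫_0^1 -6*x^2 dx = -2;  ∫_0^1 -2*x dx = -1;
  ∫_0^1 2 dx = 2.
Sum: 1 − 2 − 1 + 2 = 0.
So LHS = 0.
∫_0^1 v(x) φ(x) dx = ∫_0^1 (8*x^3 - 12*x^2 + 4*x) dx. Term by term:
  ∫_0^1 8*x^3 dx = 2;  ∫_0^1 -12*x^2 dx = -4;  ∫_0^1 4*x dx = 2.
Sum: 2 − 4 + 2 = 0.
So RHS = -∫_0^1 v(x) φ(x) dx = 0.
LHS = RHS, so the identity holds for this particular φ. But this is necessary, not sufficient: a weak derivative must satisfy the identity for EVERY test function in C_c^∞(0, 1).
Here u is smooth, so its weak derivative equals its classical derivative u'(x) = 2 - 4*x. Since v(x) = 4 - 8*x ≠ u'(x), v is NOT the weak derivative of u — the agreement for this single φ is a coincidence (the difference v − u' happens to be L²-orthogonal to this φ).


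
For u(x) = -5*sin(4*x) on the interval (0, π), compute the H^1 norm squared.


||u||_{H^1(0,π)}^2 = 425*π/2

u'(x) = -20*cos(4*x).
Expand u² and (u')² and integrate term by term on (0, π), using: for integers n ≥ 1, ∫_0^π sin²(nx) dx = ∫_0^π cos²(nx) dx = π/2; for n ≠ n', ∫_0^π sin(nx)sin(n'x) dx = ∫_0^π cos(nx)cos(n'x) dx = 0; and by product-to-sum, ∫_0^π sin(nx)cos(n'x) dx = ½∫_0^π [sin((n+n')x) + sin((n−n')x)] dx, which is 0 when n+n' is even and 2n/(n²−n'²) when n+n' is odd (it need not vanish on (0, π)).
  u² squared terms: (-5)²·∫sin(4x)² dx = 25·π/2 = 25*π/2.
  So ∫_0^π u² dx = 25*π/2.
  (u')² squared terms: (-20)²·∫cos(4x)² dx = 400·π/2 = 200*π.
  So ∫_0^π (u')² dx = 200*π.
||u||_{H^1}^2 = (25*π/2) + (200*π) = 425*π/2.


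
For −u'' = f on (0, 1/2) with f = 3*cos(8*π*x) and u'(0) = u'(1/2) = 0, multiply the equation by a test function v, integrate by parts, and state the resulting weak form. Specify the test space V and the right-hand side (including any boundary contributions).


V = H^1(0, 1/2) (no boundary constraint on v; u is determined up to an additive constant); weak form: ∫_0^1/2 u'v' dx = ∫_0^1/2 (3*cos(8*π*x)) v dx for all v ∈ V.

Multiply both sides by a test function v and integrate from 0 to 1/2:
  ∫_0^1/2 −u''(x) v(x) dx = ∫_0^1/2 f(x) v(x) dx.
Integrate the LHS by parts once:
  ∫_0^1/2 −u'' v dx = −[u'(x) v(x)]_0^1/2 + ∫_0^1/2 u'(x) v'(x) dx.
Thus ∫_0^1/2 u'(x) v'(x) dx = ∫_0^1/2 f(x) v(x) dx + [u'(x) v(x)]_0^1/2.
Choose V so that boundary terms are either known or forced to vanish.
u has homogeneous Neumann: u'(0) = u'(1/2) = 0. So [u' v]_0^1/2 = 0·v(1/2) − 0·v(0) = 0 for any v; take V = H^1(0, 1/2).
Weak formulation: find u (satisfying any essential BC) such that ∫_0^1/2 u'(x) v'(x) dx = ∫_0^1/2 f v dx for all v ∈ V (homogeneous Neumann, so boundary terms vanish).
Substituting f(x) = 3*cos(8*π*x), the right-hand side is ∫_0^1/2 (3*cos(8*π*x)) v dx.
Compatibility check (pure Neumann): taking v ≡ 1 ∈ V gives 0 = ∫_0^1/2 f dx + (0) − (0), i.e. ∫_0^1/2 f dx must equal u'(0) − u'(1/2) = 0. Indeed ∫_0^1/2 (3*cos(8*π*x)) dx = 0, so the data are compatible. The solution is then unique only up to an additive constant (fix it e.g. by requiring ∫_0^1/2 u dx = 0).


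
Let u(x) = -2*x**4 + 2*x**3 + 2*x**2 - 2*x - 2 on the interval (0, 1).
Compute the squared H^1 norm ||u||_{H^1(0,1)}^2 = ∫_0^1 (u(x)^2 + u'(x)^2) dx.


||u||_{H^1}^2 = 1853/315

The H^1 norm (squared) on an interval (0, L) is
  ||u||_{H^1}^2 = ∫_0^L u(x)^2 dx + ∫_0^L u'(x)^2 dx.
Compute u'(x) = -8*x**3 + 6*x**2 + 4*x - 2.
Then u(x)^2 = 4*x**8 - 8*x**7 - 4*x**6 + 16*x**5 + 4*x**4 - 16*x**3 - 4*x**2 + 8*x + 4 and u'(x)^2 = 64*x**6 - 96*x**5 - 28*x**4 + 80*x**3 - 8*x**2 - 16*x + 4.
Integrate each monomial from 0 to 1 using ∫_0^1 c·x^n dx = c·1^(n+1)/(n+1):
  ∫_0^1 u(x)^2 dx = ∫_0^1 (4*x^8 - 8*x^7 - 4*x^6 + 16*x^5 + 4*x^4 - 16*x^3 - 4*x^2 + 8*x + 4) dx. Term by term:
    ∫_0^1 4*x^8 dx = 4/9;  ∫_0^1 -8*x^7 dx = -1;  ∫_0^1 -4*x^6 dx = -4/7;
    ∫_0^1 16*x^5 dx = 8/3;  ∫_0^1 4*x^4 dx = 4/5;  ∫_0^1 -16*x^3 dx = -4;
    ∫_0^1 -4*x^2 dx = -4/3;  ∫_0^1 8*x dx = 4;  ∫_0^1 4 dx = 4.
  Sum: 4/9 − 1 − 4/7 + 8/3 + 4/5 − 4 − 4/3 + 4 + 4 = 1577/315.
  ∫_0^1 u'(x)^2 dx = ∫_0^1 (64*x^6 - 96*x^5 - 28*x^4 + 80*x^3 - 8*x^2 - 16*x + 4) dx. Term by term:
    ∫_0^1 64*x^6 dx = 64/7;  ∫_0^1 -96*x^5 dx = -16;  ∫_0^1 -28*x^4 dx = -28/5;
    ∫_0^1 80*x^3 dx = 20;  ∫_0^1 -8*x^2 dx = -8/3;  ∫_0^1 -16*x dx = -8;
    ∫_0^1 4 dx = 4.
  Sum: 64/7 − 16 − 28/5 + 20 − 8/3 − 8 + 4 = 92/105.
Adding: ||u||_{H^1}^2 = 1577/315 + 92/105 = 1853/315.


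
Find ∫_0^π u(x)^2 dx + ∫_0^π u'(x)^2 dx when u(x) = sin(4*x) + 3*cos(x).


||u||_{H^1(0,π)}^2 = 32/5 + 35*π/2

u'(x) = -3*sin(x) + 4*cos(4*x).
Expand u² and (u')² and integrate term by term on (0, π), using: for integers n ≥ 1, ∫_0^π sin²(nx) dx = ∫_0^π cos²(nx) dx = π/2; for n ≠ n', ∫_0^π sin(nx)sin(n'x) dx = ∫_0^π cos(nx)cos(n'x) dx = 0; and by product-to-sum, ∫_0^π sin(nx)cos(n'x) dx = ½∫_0^π [sin((n+n')x) + sin((n−n')x)] dx, which is 0 when n+n' is even and 2n/(n²−n'²) when n+n' is odd (it need not vanish on (0, π)).
  u² squared terms: (3)²·∫cos(x)² dx = 9·π/2 = 9*π/2;  (1)²·∫sin(4x)² dx = 1·π/2 = π/2.
  u² cross terms: 2·(3)·(1)·∫cos(x)·sin(4x) dx = 6·(8/15) = 16/5.
  So ∫_0^π u² dx = 9*π/2 + π/2 + 16/5 = 16/5 + 5*π.
  (u')² squared terms: (-3)²·∫sin(x)² dx = 9·π/2 = 9*π/2;  (4)²·∫cos(4x)² dx = 16·π/2 = 8*π.
  (u')² cross terms: 2·(-3)·(4)·∫sin(x)·cos(4x) dx = -24·(-2/15) = 16/5.
  So ∫_0^π (u')² dx = 9*π/2 + 8*π + 16/5 = 16/5 + 25*π/2.
||u||_{H^1}^2 = (16/5 + 5*π) + (16/5 + 25*π/2) = 32/5 + 35*π/2.


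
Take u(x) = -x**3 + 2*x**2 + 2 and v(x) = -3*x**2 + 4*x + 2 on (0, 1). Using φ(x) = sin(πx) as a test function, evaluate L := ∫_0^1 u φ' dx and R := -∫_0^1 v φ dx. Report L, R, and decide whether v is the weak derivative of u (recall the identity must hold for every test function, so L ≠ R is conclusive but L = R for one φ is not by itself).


LHS = (-12 - π^2)/π^3, RHS = -5/π - 12/π^3. No, v is not the weak derivative of u.

u(x) = -x**3 + 2*x**2 + 2, classical derivative u'(x) = -3*x**2 + 4*x.
φ(x) = sin(πx), so φ'(x) = π*cos(π*x).
Note φ(0) = φ(1) = 0, so the boundary term u·φ vanishes.
LHS = ∫_0^1 u(x) φ'(x) dx = ∫_0^1 (-π*x^3*cos(π*x) + 2*π*x^2*cos(π*x) + 2*π*cos(π*x)) dx. Term by term:
  ∫_0^1 2*π*cos(π*x) dx = 0;  ∫_0^1 -π*x^3*cos(π*x) dx = -12/π^3 + 3/π;  ∫_0^1 2*π*x^2*cos(π*x) dx = -4/π.
Sum: 0 + -12/π^3 + 3/π − 4/π = (-12 - π^2)/π^3.
So LHS = (-12 - π^2)/π^3.
∫_0^1 v(x) φ(x) dx = ∫_0^1 (-3*x^2*sin(π*x) + 4*x*sin(π*x) + 2*sin(π*x)) dx. Term by term:
  ∫_0^1 2*sin(π*x) dx = 4/π;  ∫_0^1 -3*x^2*sin(π*x) dx = -3/π + 12/π^3;  ∫_0^1 4*x*sin(π*x) dx = 4/π.
Sum: 4/π + -3/π + 12/π^3 + 4/π = 12/π^3 + 5/π.
So RHS = -∫_0^1 v(x) φ(x) dx = -5/π - 12/π^3.
LHS − RHS = 4/π ≠ 0, so the identity fails.
(For a valid weak derivative the identity must hold for EVERY test function, in particular this one. The failure shows v is NOT the weak derivative of u.)
Correct weak derivative would be u'(x) = -3*x**2 + 4*x.


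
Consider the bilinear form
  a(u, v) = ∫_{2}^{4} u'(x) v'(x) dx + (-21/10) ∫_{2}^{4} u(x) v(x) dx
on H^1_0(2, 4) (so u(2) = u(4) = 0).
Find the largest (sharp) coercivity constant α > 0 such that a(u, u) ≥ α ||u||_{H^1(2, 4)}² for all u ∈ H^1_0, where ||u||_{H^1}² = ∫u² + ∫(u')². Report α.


α = (-42/5 + π^2)/(4 + π^2)

Coercivity of a(·,·) on H^1_0(2, 4) means a(u, u) ≥ α ||u||_{H^1}² for every u ∈ H^1_0.
The interval has length L = 2, and Poincaré/coercivity depend only on L. Here a(u, u) = ∫(u')² + (-21/10)·∫u².
Here c = -21/10 < 0 with |c| < (π/L)² = π^2/4, so coercivity still holds. The condition a(u,u) ≥ α||u||_{H^1}² reads (1−α)∫(u')² ≥ (α−c)∫u². Any admissible α is ≤ 1 (rapidly oscillating u have ∫u²/∫(u')² → 0), and α = 1 would force 0 ≥ (1−c)∫u², impossible since c < 1; so 1−α > 0. By the sharp Poincaré inequality on H^1_0 of an interval of length L, ∫(u')² ≥ (π/L)²∫u² with equality for the first sine mode sin(π(x−x₀)/L) (x₀ the left endpoint), so the inequality holds for all u iff (1−α)(π/L)² ≥ α − c, i.e. α ≤ ((π/L)² + c)/((π/L)² + 1) = (1 + c(L/π)²)/(1 + (L/π)²). (Direct route, valid since c ≤ 0: Poincaré gives c∫u² ≥ c(L/π)²∫(u')², so a(u,u) ≥ (1 + c(L/π)²)∫(u')², while ||u||_{H^1}² ≤ (1 + (L/π)²)∫(u')²; dividing yields the same α.) With (π/L)² = π^2/4 and c = -21/10, the largest admissible constant is α = ((π/L)² + c)/((π/L)² + 1).
Simplifying, α = (-42/5 + π^2)/(4 + π^2).


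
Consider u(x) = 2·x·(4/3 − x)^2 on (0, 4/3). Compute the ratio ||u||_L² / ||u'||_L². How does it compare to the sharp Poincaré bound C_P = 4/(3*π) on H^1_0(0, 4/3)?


||u||_L² / ||u'||_L² = 2*sqrt(14)/21 < C_P = 4/(3*π).

u(x) = 2·x·(4/3 − x)^2, so u'(x) = 6*x^2 - 32*x/3 + 32/9.
u(x) = 2·x·(4/3 − x)^2 vanishes at x = 0 and x = 4/3, so u ∈ H^1_0(0, 4/3). Differentiate via the product rule and integrate the resulting polynomials term by term.
  ∫_0^4/3 u² dx = ∫_0^4/3 (4*x^6 - 64*x^5/3 + 128*x^4/3 - 1024*x^3/27 + 1024*x^2/81) dx. Term by term:
    ∫_0^4/3 4*x^6 dx = 65536/15309;  ∫_0^4/3 -64*x^5/3 dx = -131072/6561;  ∫_0^4/3 128*x^4/3 dx = 131072/3645;
    ∫_0^4/3 -1024*x^3/27 dx = -65536/2187;  ∫_0^4/3 1024*x^2/81 dx = 65536/6561.
  Sum: 65536/15309 − 131072/6561 + 131072/3645 − 65536/2187 + 65536/6561 = 65536/229635.
  ∫_0^4/3 (u')² dx = ∫_0^4/3 (36*x^4 - 128*x^3 + 1408*x^2/9 - 2048*x/27 + 1024/81) dx. Term by term:
    ∫_0^4/3 36*x^4 dx = 4096/135;  ∫_0^4/3 -128*x^3 dx = -8192/81;  ∫_0^4/3 1408*x^2/9 dx = 90112/729;
    ∫_0^4/3 -2048*x/27 dx = -16384/243;  ∫_0^4/3 1024/81 dx = 4096/243.
  Sum: 4096/135 − 8192/81 + 90112/729 − 16384/243 + 4096/243 = 8192/3645.
∫_0^4/3 u² dx = 65536/229635, so ||u||_L² = 256*sqrt(35)/2835.
∫_0^4/3 (u')² dx = 8192/3645, so ||u'||_L² = 64*sqrt(10)/135.
Ratio ||u||_L² / ||u'||_L² = 2*sqrt(14)/21.
Sharp Poincaré constant on H^1_0(0, 4/3) is C_P = L/π = 4/(3*π), achieved by sin(3*π/4·x).
A polynomial bump cannot attain the sharp Poincaré constant (only the first sine eigenfunction does), so the ratio is strictly less than C_P, consistent with ||u||_L² ≤ C_P ||u'||_L².


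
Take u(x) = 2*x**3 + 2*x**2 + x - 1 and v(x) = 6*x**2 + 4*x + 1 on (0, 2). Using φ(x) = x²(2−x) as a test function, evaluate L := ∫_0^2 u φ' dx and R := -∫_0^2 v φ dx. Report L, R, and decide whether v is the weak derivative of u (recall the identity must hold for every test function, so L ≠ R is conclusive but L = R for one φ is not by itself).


LHS = -308/15, RHS = -308/15. Yes, v = u' weakly.

u(x) = 2*x**3 + 2*x**2 + x - 1, classical derivative u'(x) = 6*x**2 + 4*x + 1.
φ(x) = x²(2−x), so φ'(x) = x*(4 - 3*x).
Note φ(0) = φ(2) = 0, so the boundary term u·φ vanishes.
LHS = ∫_0^2 u(x) φ'(x) dx = ∫_0^2 (-6*x^5 + 2*x^4 + 5*x^3 + 7*x^2 - 4*x) dx. Term by term:
  ∫_0^2 -6*x^5 dx = -64;  ∫_0^2 2*x^4 dx = 64/5;  ∫_0^2 5*x^3 dx = 20;
  ∫_0^2 7*x^2 dx = 56/3;  ∫_0^2 -4*x dx = -8.
Sum: -64 + 64/5 + 20 + 56/3 − 8 = -308/15.
So LHS = -308/15.
∫_0^2 v(x) φ(x) dx = ∫_0^2 (-6*x^5 + 8*x^4 + 7*x^3 + 2*x^2) dx. Term by term:
  ∫_0^2 -6*x^5 dx = -64;  ∫_0^2 8*x^4 dx = 256/5;  ∫_0^2 7*x^3 dx = 28;
  ∫_0^2 2*x^2 dx = 16/3.
Sum: -64 + 256/5 + 28 + 16/3 = 308/15.
So RHS = -∫_0^2 v(x) φ(x) dx = -308/15.
LHS = RHS, so the identity holds for this test φ.
Moreover u is smooth here and v(x) = u'(x) = 6*x**2 + 4*x + 1 pointwise, so the identity holds for every test function. Hence v is the weak derivative of u.


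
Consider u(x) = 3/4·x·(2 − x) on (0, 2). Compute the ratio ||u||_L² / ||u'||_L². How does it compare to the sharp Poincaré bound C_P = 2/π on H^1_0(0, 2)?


||u||_L² / ||u'||_L² = sqrt(10)/5 < C_P = 2/π.

u(x) = 3/4·x·(2 − x), so u'(x) = 3/2 - 3*x/2.
u(x) = 3/4·x·(2 − x) vanishes at x = 0 and x = 2, so u ∈ H^1_0(0, 2). Differentiate via the product rule and integrate the resulting polynomials term by term.
  ∫_0^2 u² dx = ∫_0^2 (9*x^4/16 - 9*x^3/4 + 9*x^2/4) dx. Term by term:
    ∫_0^2 9*x^4/16 dx = 18/5;  ∫_0^2 -9*x^3/4 dx = -9;  ∫_0^2 9*x^2/4 dx = 6.
  Sum: 18/5 − 9 + 6 = 3/5.
  ∫_0^2 (u')² dx = ∫_0^2 (9*x^2/4 - 9*x/2 + 9/4) dx. Term by term:
    ∫_0^2 9*x^2/4 dx = 6;  ∫_0^2 -9*x/2 dx = -9;  ∫_0^2 9/4 dx = 9/2.
  Sum: 6 − 9 + 9/2 = 3/2.
∫_0^2 u² dx = 3/5, so ||u||_L² = sqrt(15)/5.
∫_0^2 (u')² dx = 3/2, so ||u'||_L² = sqrt(6)/2.
Ratio ||u||_L² / ||u'||_L² = sqrt(10)/5.
Sharp Poincaré constant on H^1_0(0, 2) is C_P = L/π = 2/π, achieved by sin(π/2·x).
A polynomial bump cannot attain the sharp Poincaré constant (only the first sine eigenfunction does), so the ratio is strictly less than C_P, consistent with ||u||_L² ≤ C_P ||u'||_L².


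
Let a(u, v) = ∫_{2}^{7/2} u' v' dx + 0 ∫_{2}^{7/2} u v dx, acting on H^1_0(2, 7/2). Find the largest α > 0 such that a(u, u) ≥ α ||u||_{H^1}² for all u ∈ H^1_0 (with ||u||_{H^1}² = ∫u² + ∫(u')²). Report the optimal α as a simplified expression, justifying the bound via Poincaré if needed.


α = 4*π^2/(9 + 4*π^2)

Coercivity of a(·,·) on H^1_0(2, 7/2) means a(u, u) ≥ α ||u||_{H^1}² for every u ∈ H^1_0.
The interval has length L = 3/2, and Poincaré/coercivity depend only on L. Here a(u, u) = ∫(u')² + (0)·∫u².
Here c = 0, so a(u,u) = ∫(u')² alone. The condition a(u,u) ≥ α||u||_{H^1}² reads (1−α)∫(u')² ≥ (α−c)∫u². Any admissible α is ≤ 1 (rapidly oscillating u have ∫u²/∫(u')² → 0), and α = 1 would force 0 ≥ (1−c)∫u², impossible since c < 1; so 1−α > 0. By the sharp Poincaré inequality on H^1_0 of an interval of length L, ∫(u')² ≥ (π/L)²∫u² with equality for the first sine mode sin(π(x−x₀)/L) (x₀ the left endpoint), so the inequality holds for all u iff (1−α)(π/L)² ≥ α − c, i.e. α ≤ ((π/L)² + c)/((π/L)² + 1) = (1 + c(L/π)²)/(1 + (L/π)²). (Direct route, valid since c ≤ 0: Poincaré gives c∫u² ≥ c(L/π)²∫(u')², so a(u,u) ≥ (1 + c(L/π)²)∫(u')², while ||u||_{H^1}² ≤ (1 + (L/π)²)∫(u')²; dividing yields the same α.) With (π/L)² = 4*π^2/9 and c = 0, the largest admissible constant is α = ((π/L)² + c)/((π/L)² + 1).
Simplifying, α = 4*π^2/(9 + 4*π^2).


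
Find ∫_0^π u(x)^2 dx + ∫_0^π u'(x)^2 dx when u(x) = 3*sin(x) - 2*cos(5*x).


||u||_{H^1(0,π)}^2 = 61*π

u'(x) = 10*sin(5*x) + 3*cos(x).
Expand u² and (u')² and integrate term by term on (0, π), using: for integers n ≥ 1, ∫_0^π sin²(nx) dx = ∫_0^π cos²(nx) dx = π/2; for n ≠ n', ∫_0^π sin(nx)sin(n'x) dx = ∫_0^π cos(nx)cos(n'x) dx = 0; and by product-to-sum, ∫_0^π sin(nx)cos(n'x) dx = ½∫_0^π [sin((n+n')x) + sin((n−n')x)] dx, which is 0 when n+n' is even and 2n/(n²−n'²) when n+n' is odd (it need not vanish on (0, π)).
  u² squared terms: (-2)²·∫cos(5x)² dx = 4·π/2 = 2*π;  (3)²·∫sin(x)² dx = 9·π/2 = 9*π/2.
  u² cross terms: 2·(-2)·(3)·∫cos(5x)·sin(x) dx = -12·(0) = 0.
  So ∫_0^π u² dx = 2*π + 9*π/2 + 0 = 13*π/2.
  (u')² squared terms: (3)²·∫cos(x)² dx = 9·π/2 = 9*π/2;  (10)²·∫sin(5x)² dx = 100·π/2 = 50*π.
  (u')² cross terms: 2·(3)·(10)·∫cos(x)·sin(5x) dx = 60·(0) = 0.
  So ∫_0^π (u')² dx = 9*π/2 + 50*π + 0 = 109*π/2.
||u||_{H^1}^2 = (13*π/2) + (109*π/2) = 61*π.


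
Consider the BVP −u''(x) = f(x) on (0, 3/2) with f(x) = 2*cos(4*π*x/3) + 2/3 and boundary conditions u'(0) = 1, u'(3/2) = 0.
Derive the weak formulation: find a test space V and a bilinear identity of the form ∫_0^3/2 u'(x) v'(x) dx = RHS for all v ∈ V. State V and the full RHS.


V = H^1(0, 3/2) (v unrestricted at boundary; u is determined up to an additive constant); weak form: ∫_0^3/2 u'v' dx = ∫_0^3/2 (2*cos(4*π*x/3) + 2/3) v dx − v(0) for all v ∈ V.

Multiply both sides by a test function v and integrate from 0 to 3/2:
  ∫_0^3/2 −u''(x) v(x) dx = ∫_0^3/2 f(x) v(x) dx.
Integrate the LHS by parts once:
  ∫_0^3/2 −u'' v dx = −[u'(x) v(x)]_0^3/2 + ∫_0^3/2 u'(x) v'(x) dx.
Thus ∫_0^3/2 u'(x) v'(x) dx = ∫_0^3/2 f(x) v(x) dx + [u'(x) v(x)]_0^3/2.
Choose V so that boundary terms are either known or forced to vanish.
u has inhomogeneous Neumann u'(0) = 1, u'(3/2) = 0. [u' v]_0^3/2 = (0)·v(3/2) − (1)·v(0) = − v(0). Take V = H^1(0, 3/2); boundary term becomes part of RHS.
Weak formulation: find u (satisfying any essential BC) such that ∫_0^3/2 u'(x) v'(x) dx = ∫_0^3/2 f v dx − v(0) for all v ∈ V (Neumann data are natural BCs: they enter the RHS as boundary terms).
Substituting f(x) = 2*cos(4*π*x/3) + 2/3, the right-hand side is ∫_0^3/2 (2*cos(4*π*x/3) + 2/3) v dx − v(0).
Compatibility check (pure Neumann): taking v ≡ 1 ∈ V gives 0 = ∫_0^3/2 f dx + (0) − (1), i.e. ∫_0^3/2 f dx must equal u'(0) − u'(3/2) = 1. Indeed ∫_0^3/2 (2*cos(4*π*x/3) + 2/3) dx = 1, so the data are compatible. The solution is then unique only up to an additive constant (fix it e.g. by requiring ∫_0^3/2 u dx = 0).


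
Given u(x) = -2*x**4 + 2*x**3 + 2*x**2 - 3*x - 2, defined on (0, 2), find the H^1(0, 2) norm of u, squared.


||u||_{H^1}^2 = 105262/315

The H^1 norm (squared) on an interval (0, L) is
  ||u||_{H^1}^2 = ∫_0^L u(x)^2 dx + ∫_0^L u'(x)^2 dx.
Compute u'(x) = -8*x**3 + 6*x**2 + 4*x - 3.
Then u(x)^2 = 4*x**8 - 8*x**7 - 4*x**6 + 20*x**5 - 20*x**3 + x**2 + 12*x + 4 and u'(x)^2 = 64*x**6 - 96*x**5 - 28*x**4 + 96*x**3 - 20*x**2 - 24*x + 9.
Integrate each monomial from 0 to 2 using ∫_0^2 c·x^n dx = c·2^(n+1)/(n+1):
  ∫_0^2 u(x)^2 dx = ∫_0^2 (4*x^8 - 8*x^7 - 4*x^6 + 20*x^5 - 20*x^3 + x^2 + 12*x + 4) dx. Term by term:
    ∫_0^2 4*x^8 dx = 2048/9;  ∫_0^2 -8*x^7 dx = -256;  ∫_0^2 -4*x^6 dx = -512/7;
    ∫_0^2 20*x^5 dx = 640/3;  ∫_0^2 -20*x^3 dx = -80;  ∫_0^2 x^2 dx = 8/3;
    ∫_0^2 12*x dx = 24;  ∫_0^2 4 dx = 8.
  Sum: 2048/9 − 256 − 512/7 + 640/3 − 80 + 8/3 + 24 + 8 = 4184/63.
  ∫_0^2 u'(x)^2 dx = ∫_0^2 (64*x^6 - 96*x^5 - 28*x^4 + 96*x^3 - 20*x^2 - 24*x + 9) dx. Term by term:
    ∫_0^2 64*x^6 dx = 8192/7;  ∫_0^2 -96*x^5 dx = -1024;  ∫_0^2 -28*x^4 dx = -896/5;
    ∫_0^2 96*x^3 dx = 384;  ∫_0^2 -20*x^2 dx = -160/3;  ∫_0^2 -24*x dx = -48;
    ∫_0^2 9 dx = 18.
  Sum: 8192/7 − 1024 − 896/5 + 384 − 160/3 − 48 + 18 = 28114/105.
Adding: ||u||_{H^1}^2 = 4184/63 + 28114/105 = 105262/315.


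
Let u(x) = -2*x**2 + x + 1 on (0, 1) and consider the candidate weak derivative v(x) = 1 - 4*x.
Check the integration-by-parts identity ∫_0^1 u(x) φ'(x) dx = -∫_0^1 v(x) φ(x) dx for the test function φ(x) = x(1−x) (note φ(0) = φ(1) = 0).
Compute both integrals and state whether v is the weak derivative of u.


LHS = 1/6, RHS = 1/6. Yes, v = u' weakly.

u(x) = -2*x**2 + x + 1, classical derivative u'(x) = 1 - 4*x.
φ(x) = x(1−x), so φ'(x) = 1 - 2*x.
Note φ(0) = φ(1) = 0, so the boundary term u·φ vanishes.
LHS = ∫_0^1 u(x) φ'(x) dx = ∫_0^1 (4*x^3 - 4*x^2 - x + 1) dx. Term by term:
  ∫_0^1 4*x^3 dx = 1;  ∫_0^1 -4*x^2 dx = -4/3;  ∫_0^1 -x dx = -1/2;
  ∫_0^1 1 dx = 1.
Sum: 1 − 4/3 − 1/2 + 1 = 1/6.
So LHS = 1/6.
∫_0^1 v(x) φ(x) dx = ∫_0^1 (4*x^3 - 5*x^2 + x) dx. Term by term:
  ∫_0^1 4*x^3 dx = 1;  ∫_0^1 -5*x^2 dx = -5/3;  ∫_0^1 x dx = 1/2.
Sum: 1 − 5/3 + 1/2 = -1/6.
So RHS = -∫_0^1 v(x) φ(x) dx = 1/6.
LHS = RHS, so the identity holds for this test φ.
Moreover u is smooth here and v(x) = u'(x) = 1 - 4*x pointwise, so the identity holds for every test function. Hence v is the weak derivative of u.


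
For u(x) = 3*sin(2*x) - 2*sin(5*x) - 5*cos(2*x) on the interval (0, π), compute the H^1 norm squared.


||u||_{H^1(0,π)}^2 = 1000/21 + 137*π

u'(x) = 10*sin(2*x) + 6*cos(2*x) - 10*cos(5*x).
Expand u² and (u')² and integrate term by term on (0, π), using: for integers n ≥ 1, ∫_0^π sin²(nx) dx = ∫_0^π cos²(nx) dx = π/2; for n ≠ n', ∫_0^π sin(nx)sin(n'x) dx = ∫_0^π cos(nx)cos(n'x) dx = 0; and by product-to-sum, ∫_0^π sin(nx)cos(n'x) dx = ½∫_0^π [sin((n+n')x) + sin((n−n')x)] dx, which is 0 when n+n' is even and 2n/(n²−n'²) when n+n' is odd (it need not vanish on (0, π)).
  u² squared terms: (-5)²·∫cos(2x)² dx = 25·π/2 = 25*π/2;  (-2)²·∫sin(5x)² dx = 4·π/2 = 2*π;  (3)²·∫sin(2x)² dx = 9·π/2 = 9*π/2.
  u² cross terms: 2·(-5)·(-2)·∫cos(2x)·sin(5x) dx = 20·(10/21) = 200/21;  2·(-5)·(3)·∫cos(2x)·sin(2x) dx = -30·(0) = 0;  2·(-2)·(3)·∫sin(5x)·sin(2x) dx = -12·(0) = 0.
  So ∫_0^π u² dx = 25*π/2 + 2*π + 9*π/2 + 200/21 + 0 + 0 = 200/21 + 19*π.
  (u')² squared terms: (-10)²·∫cos(5x)² dx = 100·π/2 = 50*π;  (6)²·∫cos(2x)² dx = 36·π/2 = 18*π;  (10)²·∫sin(2x)² dx = 100·π/2 = 50*π.
  (u')² cross terms: 2·(-10)·(6)·∫cos(5x)·cos(2x) dx = -120·(0) = 0;  2·(-10)·(10)·∫cos(5x)·sin(2x) dx = -200·(-4/21) = 800/21;  2·(6)·(10)·∫cos(2x)·sin(2x) dx = 120·(0) = 0.
  So ∫_0^π (u')² dx = 50*π + 18*π + 50*π + 0 + 800/21 + 0 = 800/21 + 118*π.
||u||_{H^1}^2 = (200/21 + 19*π) + (800/21 + 118*π) = 1000/21 + 137*π.
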